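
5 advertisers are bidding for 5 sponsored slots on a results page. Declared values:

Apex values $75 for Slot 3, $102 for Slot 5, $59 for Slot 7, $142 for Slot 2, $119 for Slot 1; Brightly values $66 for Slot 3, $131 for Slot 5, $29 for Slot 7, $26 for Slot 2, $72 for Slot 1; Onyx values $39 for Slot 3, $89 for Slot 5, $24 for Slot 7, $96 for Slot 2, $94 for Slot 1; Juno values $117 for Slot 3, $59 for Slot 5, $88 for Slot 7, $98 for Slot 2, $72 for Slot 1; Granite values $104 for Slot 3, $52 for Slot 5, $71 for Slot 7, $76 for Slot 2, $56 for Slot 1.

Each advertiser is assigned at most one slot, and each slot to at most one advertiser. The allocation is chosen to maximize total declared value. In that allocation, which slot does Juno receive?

Juno receives Slot 7.

Optimal: Apex→Slot 2 ($142), Brightly→Slot 5 ($131), Onyx→Slot 1 ($94), Juno→Slot 7 ($88), Granite→Slot 3 ($104) — total 142+131+94+88+104 = $559.
Next-best assignment: Apex→Slot 2, Brightly→Slot 5, Onyx→Slot 1, Juno→Slot 3, Granite→Slot 7 = $555.
Juno's own top slot is Slot 3 ($117), but forcing Juno→Slot 3 and reassigning the rest optimally gives only $555 — worse by 4.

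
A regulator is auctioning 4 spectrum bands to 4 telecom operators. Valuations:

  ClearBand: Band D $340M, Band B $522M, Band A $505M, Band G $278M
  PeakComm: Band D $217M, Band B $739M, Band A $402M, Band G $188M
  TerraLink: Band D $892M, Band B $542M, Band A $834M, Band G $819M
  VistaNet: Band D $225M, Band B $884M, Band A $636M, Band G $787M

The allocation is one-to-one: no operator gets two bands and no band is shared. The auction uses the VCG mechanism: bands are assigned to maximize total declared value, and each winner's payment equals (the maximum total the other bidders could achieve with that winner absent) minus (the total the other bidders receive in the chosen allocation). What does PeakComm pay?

PeakComm pays $97M.

Efficient allocation: ClearBand→Band A ($505M), PeakComm→Band B ($739M), TerraLink→Band D ($892M), VistaNet→Band G ($787M); total welfare W = $2923M.
PeakComm receives Band B at value $739M, so the others get W − 739 = $2184M.
Without PeakComm: best allocation of the remaining 3 bidders over all 4 bands is ClearBand→Band A ($505M), TerraLink→Band D ($892M), VistaNet→Band B ($884M), total $2281M.
VCG payment = (others' best without PeakComm) − (others' welfare with PeakComm) = 2281 − 2184 = $97M.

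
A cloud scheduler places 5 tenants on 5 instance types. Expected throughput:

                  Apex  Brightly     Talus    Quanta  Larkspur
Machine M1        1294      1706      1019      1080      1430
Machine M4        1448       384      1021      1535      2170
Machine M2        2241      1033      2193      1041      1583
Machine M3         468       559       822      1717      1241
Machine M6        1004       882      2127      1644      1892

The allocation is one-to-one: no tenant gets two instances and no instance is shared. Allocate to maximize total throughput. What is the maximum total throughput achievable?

Maximum total: 9961 ops/s

This is the linear assignment problem.
Optimal: Apex→Machine M2 (2241 ops/s), Brightly→Machine M1 (1706 ops/s), Talus→Machine M6 (2127 ops/s), Quanta→Machine M3 (1717 ops/s), Larkspur→Machine M4 (2170 ops/s) — total 2241+1706+2127+1717+2170 = 9961 ops/s.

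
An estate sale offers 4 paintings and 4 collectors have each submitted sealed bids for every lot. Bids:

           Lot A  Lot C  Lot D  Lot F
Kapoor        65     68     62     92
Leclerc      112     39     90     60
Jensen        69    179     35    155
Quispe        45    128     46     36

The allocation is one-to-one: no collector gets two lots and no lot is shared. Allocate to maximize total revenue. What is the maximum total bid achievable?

Optimal: Kapoor→Lot D ($62), Leclerc→Lot A ($112), Jensen→Lot F ($155), Quispe→Lot C ($128) — total 62+112+155+128 = $457.
Max-entry greedy (repeatedly take the single best remaining cell) gives $429, worse by 28.
Next-best assignment: Kapoor→Lot A, Leclerc→Lot D, Jensen→Lot F, Quispe→Lot C = $438.

Maximum total: $457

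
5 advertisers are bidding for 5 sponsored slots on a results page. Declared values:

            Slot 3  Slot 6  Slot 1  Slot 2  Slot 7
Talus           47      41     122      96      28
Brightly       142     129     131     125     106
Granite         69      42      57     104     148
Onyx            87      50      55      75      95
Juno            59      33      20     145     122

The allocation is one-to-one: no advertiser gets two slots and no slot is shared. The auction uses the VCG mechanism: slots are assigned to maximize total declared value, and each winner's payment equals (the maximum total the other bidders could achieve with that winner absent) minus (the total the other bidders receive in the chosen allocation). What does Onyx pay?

Efficient allocation: Talus→Slot 1 ($122), Brightly→Slot 6 ($129), Granite→Slot 7 ($148), Onyx→Slot 3 ($87), Juno→Slot 2 ($145); total welfare W = $631.
Onyx receives Slot 3 at value $87, so the others get W − 87 = $544.
Without Onyx: best allocation of the remaining 4 bidders over all 5 slots is Talus→Slot 1 ($122), Brightly→Slot 3 ($142), Granite→Slot 7 ($148), Juno→Slot 2 ($145), total $557.
VCG payment = (others' best without Onyx) − (others' welfare with Onyx) = 557 − 544 = $13.

Onyx pays $13.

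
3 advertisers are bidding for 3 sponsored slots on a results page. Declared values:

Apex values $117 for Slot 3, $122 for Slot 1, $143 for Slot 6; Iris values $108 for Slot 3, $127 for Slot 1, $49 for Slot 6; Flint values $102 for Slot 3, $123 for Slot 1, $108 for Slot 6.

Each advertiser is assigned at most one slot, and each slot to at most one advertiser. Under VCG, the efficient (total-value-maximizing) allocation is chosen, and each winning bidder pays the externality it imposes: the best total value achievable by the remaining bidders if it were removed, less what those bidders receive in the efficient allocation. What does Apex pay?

Efficient allocation: Apex→Slot 6 ($143), Iris→Slot 3 ($108), Flint→Slot 1 ($123); total welfare W = $374.
Apex receives Slot 6 at value $143, so the others get W − 143 = $231.
Without Apex: best allocation of the remaining 2 bidders over all 3 slots is Iris→Slot 1 ($127), Flint→Slot 6 ($108), total $235.
VCG payment = (others' best without Apex) − (others' welfare with Apex) = 235 − 231 = $4.

Apex pays $4.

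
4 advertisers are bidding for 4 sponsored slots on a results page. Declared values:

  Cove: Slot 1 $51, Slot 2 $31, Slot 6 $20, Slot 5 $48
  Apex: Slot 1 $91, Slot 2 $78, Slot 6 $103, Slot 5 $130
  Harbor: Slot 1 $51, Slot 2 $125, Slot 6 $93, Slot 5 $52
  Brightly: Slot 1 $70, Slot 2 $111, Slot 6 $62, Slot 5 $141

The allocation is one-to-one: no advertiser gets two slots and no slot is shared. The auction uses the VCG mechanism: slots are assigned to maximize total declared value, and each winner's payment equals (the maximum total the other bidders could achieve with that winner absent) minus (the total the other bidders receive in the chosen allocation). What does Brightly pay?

Efficient allocation: Cove→Slot 1 ($51), Apex→Slot 6 ($103), Harbor→Slot 2 ($125), Brightly→Slot 5 ($141); total welfare W = $420.
Brightly receives Slot 5 at value $141, so the others get W − 141 = $279.
Without Brightly: best allocation of the remaining 3 bidders over all 4 slots is Cove→Slot 1 ($51), Apex→Slot 5 ($130), Harbor→Slot 2 ($125), total $306.
VCG payment = (others' best without Brightly) − (others' welfare with Brightly) = 306 − 279 = $27.

Brightly pays $27.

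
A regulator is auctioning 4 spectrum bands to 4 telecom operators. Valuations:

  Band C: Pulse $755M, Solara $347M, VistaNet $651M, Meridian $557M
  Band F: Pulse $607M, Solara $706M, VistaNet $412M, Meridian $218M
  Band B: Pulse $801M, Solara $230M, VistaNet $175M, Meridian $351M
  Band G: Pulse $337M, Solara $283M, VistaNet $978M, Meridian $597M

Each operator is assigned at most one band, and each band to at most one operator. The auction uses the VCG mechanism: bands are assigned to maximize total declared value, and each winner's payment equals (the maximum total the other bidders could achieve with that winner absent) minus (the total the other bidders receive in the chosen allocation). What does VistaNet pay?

VistaNet pays $40M.

Efficient allocation: Pulse→Band B ($801M), Solara→Band F ($706M), VistaNet→Band G ($978M), Meridian→Band C ($557M); total welfare W = $3042M.
VistaNet receives Band G at value $978M, so the others get W − 978 = $2064M.
Without VistaNet: best allocation of the remaining 3 bidders over all 4 bands is Pulse→Band B ($801M), Solara→Band F ($706M), Meridian→Band G ($597M), total $2104M.
VCG payment = (others' best without VistaNet) − (others' welfare with VistaNet) = 2104 − 2064 = $40M.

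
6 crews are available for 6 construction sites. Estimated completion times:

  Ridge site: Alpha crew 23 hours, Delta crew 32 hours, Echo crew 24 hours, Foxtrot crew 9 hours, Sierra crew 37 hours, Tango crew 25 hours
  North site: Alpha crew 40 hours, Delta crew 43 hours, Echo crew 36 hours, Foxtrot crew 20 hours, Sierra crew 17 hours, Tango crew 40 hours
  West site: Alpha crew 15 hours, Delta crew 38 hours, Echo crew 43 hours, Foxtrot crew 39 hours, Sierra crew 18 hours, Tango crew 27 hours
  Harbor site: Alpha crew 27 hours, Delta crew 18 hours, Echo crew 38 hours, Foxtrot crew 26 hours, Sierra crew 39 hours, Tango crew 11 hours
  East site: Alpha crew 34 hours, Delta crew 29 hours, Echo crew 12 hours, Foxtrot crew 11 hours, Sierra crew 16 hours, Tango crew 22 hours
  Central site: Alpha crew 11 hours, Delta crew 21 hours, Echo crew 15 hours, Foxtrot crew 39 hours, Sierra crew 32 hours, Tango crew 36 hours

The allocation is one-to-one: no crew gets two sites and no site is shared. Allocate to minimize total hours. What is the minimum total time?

Optimal: Alpha crew→West site (15 hours), Delta crew→Central site (21 hours), Echo crew→East site (12 hours), Foxtrot crew→Ridge site (9 hours), Sierra crew→North site (17 hours), Tango crew→Harbor site (11 hours) — total 15+21+12+9+17+11 = 85 hours.
Next-best assignment: Alpha crew→Central site, Delta crew→Harbor site, Echo crew→East site, Foxtrot crew→Ridge site, Sierra crew→North site, Tango crew→West site = 94 hours.
Swapping Foxtrot crew↔Echo crew (Foxtrot crew→East site 11 hours, Echo crew→Ridge site 24 hours) adds 14.
Checked against all permutations: 85 hours is optimal.

Minimum total: 85 hours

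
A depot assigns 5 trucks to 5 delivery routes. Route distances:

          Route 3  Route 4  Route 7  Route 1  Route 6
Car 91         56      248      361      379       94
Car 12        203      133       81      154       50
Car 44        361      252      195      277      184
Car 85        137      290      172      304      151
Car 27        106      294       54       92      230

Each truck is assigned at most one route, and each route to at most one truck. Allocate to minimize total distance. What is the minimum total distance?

Min total: 622 km

This is the linear assignment problem.
Optimal: Car 91→Route 3 (56 km), Car 12→Route 6 (50 km), Car 44→Route 4 (252 km), Car 85→Route 7 (172 km), Car 27→Route 1 (92 km) — total 56+50+252+172+92 = 622 km.
Row-greedy (each truck in turn takes its cheapest remaining route) gives 683 km, worse by 61.
Next-best assignment: Car 91→Route 3, Car 12→Route 4, Car 44→Route 7, Car 85→Route 6, Car 27→Route 1 = 627 km.
Every other assignment is strictly worse.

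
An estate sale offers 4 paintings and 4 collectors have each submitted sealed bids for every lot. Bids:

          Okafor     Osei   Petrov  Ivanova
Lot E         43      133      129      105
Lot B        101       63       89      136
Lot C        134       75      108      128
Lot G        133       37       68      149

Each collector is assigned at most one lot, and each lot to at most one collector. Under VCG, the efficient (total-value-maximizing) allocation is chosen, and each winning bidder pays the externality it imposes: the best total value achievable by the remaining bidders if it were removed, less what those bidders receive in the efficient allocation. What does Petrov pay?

Efficient allocation: Okafor→Lot G ($133), Osei→Lot E ($133), Petrov→Lot C ($108), Ivanova→Lot B ($136); total welfare W = $510.
Petrov receives Lot C at value $108, so the others get W − 108 = $402.
Without Petrov: best allocation of the remaining 3 bidders over all 4 lots is Okafor→Lot C ($134), Osei→Lot E ($133), Ivanova→Lot G ($149), total $416.
VCG payment = (others' best without Petrov) − (others' welfare with Petrov) = 416 − 402 = $14.

Petrov pays $14.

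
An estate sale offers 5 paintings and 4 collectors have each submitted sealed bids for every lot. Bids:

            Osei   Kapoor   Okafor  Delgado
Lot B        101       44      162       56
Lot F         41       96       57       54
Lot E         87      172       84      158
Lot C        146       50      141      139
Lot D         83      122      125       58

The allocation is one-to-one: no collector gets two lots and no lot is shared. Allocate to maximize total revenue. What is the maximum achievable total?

Optimal: Osei→Lot C ($146), Kapoor→Lot D ($122), Okafor→Lot B ($162), Delgado→Lot E ($158) — total 146+122+162+158 = $588.

Max total: $588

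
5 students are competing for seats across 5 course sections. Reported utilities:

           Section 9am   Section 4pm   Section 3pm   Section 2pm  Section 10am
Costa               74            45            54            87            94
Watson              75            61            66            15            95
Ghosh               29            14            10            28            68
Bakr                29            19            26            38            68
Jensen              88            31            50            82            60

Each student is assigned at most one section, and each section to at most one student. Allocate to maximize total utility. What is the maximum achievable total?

Optimal: Costa→Section 2pm (87 points), Watson→Section 4pm (61 points), Ghosh→Section 10am (68 points), Bakr→Section 3pm (26 points), Jensen→Section 9am (88 points) — total 87+61+68+26+88 = 330 points.
Row-greedy (each student in turn takes its best remaining section) gives 254 points, worse by 76.
Checked against all permutations: 330 points is optimal.

Max total: 330 points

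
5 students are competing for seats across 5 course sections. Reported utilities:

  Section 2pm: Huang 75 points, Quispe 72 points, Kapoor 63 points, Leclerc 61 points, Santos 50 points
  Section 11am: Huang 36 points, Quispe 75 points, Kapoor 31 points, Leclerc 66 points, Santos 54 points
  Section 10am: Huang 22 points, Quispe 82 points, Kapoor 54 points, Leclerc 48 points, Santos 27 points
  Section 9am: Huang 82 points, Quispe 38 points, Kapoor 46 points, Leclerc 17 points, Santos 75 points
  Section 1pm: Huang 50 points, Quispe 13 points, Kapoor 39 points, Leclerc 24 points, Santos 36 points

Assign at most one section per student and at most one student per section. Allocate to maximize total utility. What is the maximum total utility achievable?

This is the linear assignment problem.
Optimal: Huang→Section 2pm (75 points), Quispe→Section 10am (82 points), Kapoor→Section 1pm (39 points), Leclerc→Section 11am (66 points), Santos→Section 9am (75 points) — total 75+82+39+66+75 = 337 points.
Max-entry greedy (repeatedly take the single best remaining cell) gives 329 points, worse by 8.
Next-best assignment: Huang→Section 1pm, Quispe→Section 10am, Kapoor→Section 2pm, Leclerc→Section 11am, Santos→Section 9am = 336 points.

Max total: 337 points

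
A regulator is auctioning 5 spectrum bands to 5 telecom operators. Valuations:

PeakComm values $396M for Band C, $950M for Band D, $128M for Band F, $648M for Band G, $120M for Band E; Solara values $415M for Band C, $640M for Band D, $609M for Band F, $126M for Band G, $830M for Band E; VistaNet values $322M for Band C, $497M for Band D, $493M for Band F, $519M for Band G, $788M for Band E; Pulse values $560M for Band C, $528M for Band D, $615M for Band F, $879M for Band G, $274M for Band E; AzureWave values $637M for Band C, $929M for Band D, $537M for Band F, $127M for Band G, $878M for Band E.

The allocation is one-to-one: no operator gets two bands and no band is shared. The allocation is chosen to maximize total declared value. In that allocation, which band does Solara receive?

Treat this as an assignment problem: match each operator to one band.
Optimal: PeakComm→Band D ($950M), Solara→Band F ($609M), VistaNet→Band E ($788M), Pulse→Band G ($879M), AzureWave→Band C ($637M) — total 950+609+788+879+637 = $3863M.
Column-greedy (each band in turn goes to its best remaining operator) gives $3551M, worse by 312.
Next-best assignment: PeakComm→Band D, Solara→Band E, VistaNet→Band F, Pulse→Band G, AzureWave→Band C = $3789M.
Swapping Pulse↔Solara (Pulse→Band F $615M, Solara→Band G $126M) loses 747.
No other one-to-one assignment exceeds $3863M.
Solara's own top band is Band E ($830M), but forcing Solara→Band E and reassigning the rest optimally gives only $3789M — worse by 74.

Solara receives Band F.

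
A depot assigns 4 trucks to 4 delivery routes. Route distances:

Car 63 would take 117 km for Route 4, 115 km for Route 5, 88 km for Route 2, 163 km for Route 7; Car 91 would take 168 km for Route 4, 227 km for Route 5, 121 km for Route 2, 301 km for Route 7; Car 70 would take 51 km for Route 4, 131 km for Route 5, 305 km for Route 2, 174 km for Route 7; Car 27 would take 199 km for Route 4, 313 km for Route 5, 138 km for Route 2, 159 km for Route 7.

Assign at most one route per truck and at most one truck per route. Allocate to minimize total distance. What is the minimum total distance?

Minimum total: 446 km

Optimal: Car 63→Route 5 (115 km), Car 91→Route 2 (121 km), Car 70→Route 4 (51 km), Car 27→Route 7 (159 km) — total 115+121+51+159 = 446 km.
Row-greedy (each truck in turn takes its cheapest remaining route) gives 546 km, worse by 100.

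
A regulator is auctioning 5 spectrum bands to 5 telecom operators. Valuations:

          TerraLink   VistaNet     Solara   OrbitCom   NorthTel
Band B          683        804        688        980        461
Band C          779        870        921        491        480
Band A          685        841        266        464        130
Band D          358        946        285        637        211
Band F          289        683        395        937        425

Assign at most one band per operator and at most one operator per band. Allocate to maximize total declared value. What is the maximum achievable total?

Optimal: TerraLink→Band A ($685M), VistaNet→Band D ($946M), Solara→Band C ($921M), OrbitCom→Band B ($980M), NorthTel→Band F ($425M) — total 685+946+921+980+425 = $3957M.
Row-greedy (each operator in turn takes its best remaining band) gives $3480M, worse by 477.
Every other assignment is strictly worse.

Max total: $3957M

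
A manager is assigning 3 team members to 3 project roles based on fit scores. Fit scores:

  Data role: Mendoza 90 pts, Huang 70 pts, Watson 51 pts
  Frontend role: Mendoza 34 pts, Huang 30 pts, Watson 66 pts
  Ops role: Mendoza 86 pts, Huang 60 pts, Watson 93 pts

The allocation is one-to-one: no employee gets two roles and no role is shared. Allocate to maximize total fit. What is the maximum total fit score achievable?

This is a one-to-one assignment (maximum-weight bipartite matching).
Optimal: Mendoza→Ops role (86 pts), Huang→Data role (70 pts), Watson→Frontend role (66 pts) — total 86+70+66 = 222 pts.
Column-greedy (each role in turn goes to its best remaining employee) gives 216 pts, worse by 6.
Swapping Watson↔Huang (Watson→Data role 51 pts, Huang→Frontend role 30 pts) loses 55.

Max total: 222 pts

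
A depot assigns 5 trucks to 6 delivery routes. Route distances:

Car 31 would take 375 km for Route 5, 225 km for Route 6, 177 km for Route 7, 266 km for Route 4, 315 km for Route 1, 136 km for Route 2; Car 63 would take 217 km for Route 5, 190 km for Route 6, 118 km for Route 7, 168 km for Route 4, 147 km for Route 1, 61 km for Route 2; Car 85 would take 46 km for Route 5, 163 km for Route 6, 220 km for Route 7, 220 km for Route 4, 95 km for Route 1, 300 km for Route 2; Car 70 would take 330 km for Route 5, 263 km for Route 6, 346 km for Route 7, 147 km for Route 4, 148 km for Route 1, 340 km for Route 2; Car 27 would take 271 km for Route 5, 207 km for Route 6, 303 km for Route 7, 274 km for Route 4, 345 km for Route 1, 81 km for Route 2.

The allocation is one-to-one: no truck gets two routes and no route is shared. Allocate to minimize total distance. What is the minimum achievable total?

Optimal: Car 31→Route 7 (177 km), Car 63→Route 1 (147 km), Car 85→Route 5 (46 km), Car 70→Route 4 (147 km), Car 27→Route 2 (81 km) — total 177+147+46+147+81 = 598 km.
Row-greedy (each truck in turn takes its cheapest remaining route) gives 654 km, worse by 56.
Next-best assignment: Car 31→Route 6, Car 63→Route 7, Car 85→Route 5, Car 70→Route 4, Car 27→Route 2 = 617 km.
Checked against all permutations: 598 km is optimal.

Minimum total: 598 km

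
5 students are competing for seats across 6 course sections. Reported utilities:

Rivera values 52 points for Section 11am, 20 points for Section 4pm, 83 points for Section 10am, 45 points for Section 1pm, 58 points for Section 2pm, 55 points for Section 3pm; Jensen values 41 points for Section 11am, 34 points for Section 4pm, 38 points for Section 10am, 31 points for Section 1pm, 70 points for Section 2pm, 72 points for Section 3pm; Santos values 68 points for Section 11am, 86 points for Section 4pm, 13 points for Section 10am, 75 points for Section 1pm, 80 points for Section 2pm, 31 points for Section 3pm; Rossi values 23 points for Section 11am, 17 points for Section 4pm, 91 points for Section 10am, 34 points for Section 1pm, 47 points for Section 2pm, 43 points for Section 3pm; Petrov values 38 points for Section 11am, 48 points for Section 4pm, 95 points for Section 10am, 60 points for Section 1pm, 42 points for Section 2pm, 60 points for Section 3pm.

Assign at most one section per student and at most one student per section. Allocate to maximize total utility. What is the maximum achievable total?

Max total: 367 points

Optimal: Rivera→Section 2pm (58 points), Jensen→Section 3pm (72 points), Santos→Section 4pm (86 points), Rossi→Section 10am (91 points), Petrov→Section 1pm (60 points) — total 58+72+86+91+60 = 367 points.
Row-greedy (each student in turn takes its best remaining section) gives 348 points, worse by 19.
Next-best assignment: Rivera→Section 3pm, Jensen→Section 2pm, Santos→Section 4pm, Rossi→Section 10am, Petrov→Section 1pm = 362 points.
Swapping Jensen↔Rivera (Jensen→Section 2pm 70 points, Rivera→Section 3pm 55 points) loses 5.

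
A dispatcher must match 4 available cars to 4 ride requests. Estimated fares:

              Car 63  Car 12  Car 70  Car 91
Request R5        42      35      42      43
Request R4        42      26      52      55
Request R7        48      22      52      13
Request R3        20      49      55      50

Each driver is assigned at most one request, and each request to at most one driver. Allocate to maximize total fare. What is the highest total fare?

Maximum total: $198

This is the linear assignment problem.
Optimal: Car 63→Request R5 ($42), Car 12→Request R3 ($49), Car 70→Request R7 ($52), Car 91→Request R4 ($55) — total 42+49+52+55 = $198.
Max-entry greedy (repeatedly take the single best remaining cell) gives $193, worse by 5.
Next-best assignment: Car 63→Request R7, Car 12→Request R3, Car 70→Request R5, Car 91→Request R4 = $194.
Swapping Car 12↔Car 91 (Car 12→Request R4 $26, Car 91→Request R3 $50) loses 28.
No other one-to-one assignment exceeds $198.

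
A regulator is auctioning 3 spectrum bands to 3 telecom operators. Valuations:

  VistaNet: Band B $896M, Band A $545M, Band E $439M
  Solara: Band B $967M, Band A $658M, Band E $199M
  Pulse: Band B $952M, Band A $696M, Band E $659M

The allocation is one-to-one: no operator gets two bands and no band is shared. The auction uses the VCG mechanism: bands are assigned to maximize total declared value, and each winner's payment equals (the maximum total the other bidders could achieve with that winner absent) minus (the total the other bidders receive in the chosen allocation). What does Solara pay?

Solara pays $37M.

Efficient allocation: VistaNet→Band B ($896M), Solara→Band A ($658M), Pulse→Band E ($659M); total welfare W = $2213M.
Solara receives Band A at value $658M, so the others get W − 658 = $1555M.
Without Solara: best allocation of the remaining 2 bidders over all 3 bands is VistaNet→Band B ($896M), Pulse→Band A ($696M), total $1592M.
VCG payment = (others' best without Solara) − (others' welfare with Solara) = 1592 − 1555 = $37M.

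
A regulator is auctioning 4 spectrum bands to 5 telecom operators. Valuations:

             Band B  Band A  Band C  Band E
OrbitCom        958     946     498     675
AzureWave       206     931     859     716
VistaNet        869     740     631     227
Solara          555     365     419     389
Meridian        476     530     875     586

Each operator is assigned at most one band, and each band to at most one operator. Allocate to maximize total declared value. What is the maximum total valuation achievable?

Maximum total: $3406M

Optimal: VistaNet→Band B ($869M), OrbitCom→Band A ($946M), Meridian→Band C ($875M), AzureWave→Band E ($716M) — total 869+946+875+716 = $3406M.
Column-greedy (each band in turn goes to its best remaining operator) gives $3153M, worse by 253.
Swapping OrbitCom↔Meridian (OrbitCom→Band C $498M, Meridian→Band A $530M) loses 793.
No other one-to-one assignment exceeds $3406M.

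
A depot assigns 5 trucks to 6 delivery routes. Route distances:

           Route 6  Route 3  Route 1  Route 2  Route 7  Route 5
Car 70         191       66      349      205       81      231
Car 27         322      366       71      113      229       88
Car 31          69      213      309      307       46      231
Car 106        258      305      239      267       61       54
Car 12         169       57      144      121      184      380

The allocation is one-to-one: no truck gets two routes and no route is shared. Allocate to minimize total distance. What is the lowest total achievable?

Optimal: Car 70→Route 7 (81 km), Car 27→Route 1 (71 km), Car 31→Route 6 (69 km), Car 106→Route 5 (54 km), Car 12→Route 3 (57 km) — total 81+71+69+54+57 = 332 km.
Min-entry greedy (repeatedly take the single cheapest remaining cell) gives 419 km, worse by 87.

Min total: 332 km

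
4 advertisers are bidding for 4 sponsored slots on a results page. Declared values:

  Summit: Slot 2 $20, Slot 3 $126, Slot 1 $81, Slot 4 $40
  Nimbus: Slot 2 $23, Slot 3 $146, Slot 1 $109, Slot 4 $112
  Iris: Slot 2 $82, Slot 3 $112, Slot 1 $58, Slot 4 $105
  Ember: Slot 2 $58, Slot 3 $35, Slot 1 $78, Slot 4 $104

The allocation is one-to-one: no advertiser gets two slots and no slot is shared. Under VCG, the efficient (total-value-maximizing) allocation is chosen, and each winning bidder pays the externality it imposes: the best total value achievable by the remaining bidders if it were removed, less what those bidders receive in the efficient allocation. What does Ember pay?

Efficient allocation: Summit→Slot 3 ($126), Nimbus→Slot 1 ($109), Iris→Slot 2 ($82), Ember→Slot 4 ($104); total welfare W = $421.
Ember receives Slot 4 at value $104, so the others get W − 104 = $317.
Without Ember: best allocation of the remaining 3 bidders over all 4 slots is Summit→Slot 3 ($126), Nimbus→Slot 1 ($109), Iris→Slot 4 ($105), total $340.
VCG payment = (others' best without Ember) − (others' welfare with Ember) = 340 − 317 = $23.

Ember pays $23.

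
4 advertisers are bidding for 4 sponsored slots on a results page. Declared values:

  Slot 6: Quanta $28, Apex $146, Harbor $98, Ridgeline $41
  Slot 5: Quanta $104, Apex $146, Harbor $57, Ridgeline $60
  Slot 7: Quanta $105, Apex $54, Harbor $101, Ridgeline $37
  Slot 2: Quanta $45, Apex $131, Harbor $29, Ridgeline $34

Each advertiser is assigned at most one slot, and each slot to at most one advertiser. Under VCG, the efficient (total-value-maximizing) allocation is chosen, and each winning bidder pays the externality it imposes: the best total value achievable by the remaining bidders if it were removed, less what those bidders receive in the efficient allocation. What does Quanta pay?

Efficient allocation: Quanta→Slot 7 ($105), Apex→Slot 2 ($131), Harbor→Slot 6 ($98), Ridgeline→Slot 5 ($60); total welfare W = $394.
Quanta receives Slot 7 at value $105, so the others get W − 105 = $289.
Without Quanta: best allocation of the remaining 3 bidders over all 4 slots is Apex→Slot 6 ($146), Harbor→Slot 7 ($101), Ridgeline→Slot 5 ($60), total $307.
VCG payment = (others' best without Quanta) − (others' welfare with Quanta) = 307 − 289 = $18.

Quanta pays $18.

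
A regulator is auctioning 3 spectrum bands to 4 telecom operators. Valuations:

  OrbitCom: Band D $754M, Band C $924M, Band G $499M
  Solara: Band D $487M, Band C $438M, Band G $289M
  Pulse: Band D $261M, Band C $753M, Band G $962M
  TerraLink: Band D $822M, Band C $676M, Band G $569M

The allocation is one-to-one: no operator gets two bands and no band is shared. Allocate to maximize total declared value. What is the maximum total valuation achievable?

Optimal: TerraLink→Band D ($822M), OrbitCom→Band C ($924M), Pulse→Band G ($962M) — total 822+924+962 = $2708M.
Row-greedy (each operator in turn takes its best remaining band) gives $2373M, worse by 335.
Next-best assignment: OrbitCom→Band D, TerraLink→Band C, Pulse→Band G = $2392M.

Max total: $2708M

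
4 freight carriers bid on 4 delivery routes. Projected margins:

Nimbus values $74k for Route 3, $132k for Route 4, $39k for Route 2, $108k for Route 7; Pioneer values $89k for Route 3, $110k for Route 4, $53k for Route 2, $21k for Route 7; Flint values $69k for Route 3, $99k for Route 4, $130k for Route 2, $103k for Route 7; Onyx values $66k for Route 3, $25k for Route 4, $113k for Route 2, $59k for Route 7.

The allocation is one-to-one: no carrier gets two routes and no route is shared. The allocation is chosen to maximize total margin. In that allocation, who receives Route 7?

Flint receives Route 7.

Treat this as an assignment problem: match each carrier to one route.
Optimal: Nimbus→Route 4 ($132k), Pioneer→Route 3 ($89k), Flint→Route 7 ($103k), Onyx→Route 2 ($113k) — total 132+89+103+113 = $437k.
Max-entry greedy (repeatedly take the single best remaining cell) gives $410k, worse by 27.
Next-best assignment: Nimbus→Route 7, Pioneer→Route 4, Flint→Route 2, Onyx→Route 3 = $414k.
Swapping Flint↔Pioneer (Flint→Route 3 $69k, Pioneer→Route 7 $21k) loses 102.
Every other assignment is strictly worse.
Flint's own top route is Route 2 ($130k), but forcing Flint→Route 2 and reassigning the rest optimally gives only $414k — worse by 23.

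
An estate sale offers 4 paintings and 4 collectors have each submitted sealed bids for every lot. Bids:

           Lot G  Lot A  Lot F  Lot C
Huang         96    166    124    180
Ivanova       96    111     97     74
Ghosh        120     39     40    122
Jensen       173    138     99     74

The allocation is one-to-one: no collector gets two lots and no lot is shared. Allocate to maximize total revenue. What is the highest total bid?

Maximum total: $558

Optimal: Huang→Lot A ($166), Ivanova→Lot F ($97), Ghosh→Lot C ($122), Jensen→Lot G ($173) — total 166+97+122+173 = $558.
Max-entry greedy (repeatedly take the single best remaining cell) gives $504, worse by 54.
Swapping Ivanova↔Jensen (Ivanova→Lot G $96, Jensen→Lot F $99) loses 75.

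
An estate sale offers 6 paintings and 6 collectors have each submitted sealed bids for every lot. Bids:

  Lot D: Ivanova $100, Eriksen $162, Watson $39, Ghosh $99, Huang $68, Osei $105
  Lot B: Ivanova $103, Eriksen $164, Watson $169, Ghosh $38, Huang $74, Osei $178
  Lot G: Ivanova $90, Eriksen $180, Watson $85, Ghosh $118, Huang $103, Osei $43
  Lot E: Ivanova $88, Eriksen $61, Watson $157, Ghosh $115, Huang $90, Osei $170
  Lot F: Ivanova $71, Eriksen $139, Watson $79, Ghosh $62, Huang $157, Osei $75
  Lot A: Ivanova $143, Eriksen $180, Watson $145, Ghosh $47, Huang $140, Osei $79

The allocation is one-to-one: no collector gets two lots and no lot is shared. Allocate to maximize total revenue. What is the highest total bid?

Max total: $919

Treat this as an assignment problem: match each collector to one lot.
Optimal: Ivanova→Lot A ($143), Eriksen→Lot D ($162), Watson→Lot B ($169), Ghosh→Lot G ($118), Huang→Lot F ($157), Osei→Lot E ($170) — total 143+162+169+118+157+170 = $919.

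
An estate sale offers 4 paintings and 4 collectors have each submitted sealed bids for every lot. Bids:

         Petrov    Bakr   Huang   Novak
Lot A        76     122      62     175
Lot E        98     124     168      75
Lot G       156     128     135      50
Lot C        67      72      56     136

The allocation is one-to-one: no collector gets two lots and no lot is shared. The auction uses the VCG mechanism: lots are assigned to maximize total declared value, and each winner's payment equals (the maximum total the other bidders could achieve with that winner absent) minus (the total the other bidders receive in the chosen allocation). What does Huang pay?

Huang pays $41.

Efficient allocation: Petrov→Lot G ($156), Bakr→Lot A ($122), Huang→Lot E ($168), Novak→Lot C ($136); total welfare W = $582.
Huang receives Lot E at value $168, so the others get W − 168 = $414.
Without Huang: best allocation of the remaining 3 bidders over all 4 lots is Petrov→Lot G ($156), Bakr→Lot E ($124), Novak→Lot A ($175), total $455.
VCG payment = (others' best without Huang) − (others' welfare with Huang) = 455 − 414 = $41.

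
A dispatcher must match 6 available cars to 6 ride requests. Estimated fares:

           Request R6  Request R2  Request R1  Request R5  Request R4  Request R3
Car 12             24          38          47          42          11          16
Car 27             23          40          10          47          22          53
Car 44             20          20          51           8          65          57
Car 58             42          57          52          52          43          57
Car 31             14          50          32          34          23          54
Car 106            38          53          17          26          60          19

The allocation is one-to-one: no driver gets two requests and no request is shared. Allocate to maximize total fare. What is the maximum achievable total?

Treat this as an assignment problem: match each driver to one request.
Optimal: Car 12→Request R1 ($47), Car 27→Request R5 ($47), Car 44→Request R4 ($65), Car 58→Request R6 ($42), Car 31→Request R3 ($54), Car 106→Request R2 ($53) — total 47+47+65+42+54+53 = $308.
Column-greedy (each request in turn goes to its best remaining driver) gives $232, worse by 76.

Max total: $308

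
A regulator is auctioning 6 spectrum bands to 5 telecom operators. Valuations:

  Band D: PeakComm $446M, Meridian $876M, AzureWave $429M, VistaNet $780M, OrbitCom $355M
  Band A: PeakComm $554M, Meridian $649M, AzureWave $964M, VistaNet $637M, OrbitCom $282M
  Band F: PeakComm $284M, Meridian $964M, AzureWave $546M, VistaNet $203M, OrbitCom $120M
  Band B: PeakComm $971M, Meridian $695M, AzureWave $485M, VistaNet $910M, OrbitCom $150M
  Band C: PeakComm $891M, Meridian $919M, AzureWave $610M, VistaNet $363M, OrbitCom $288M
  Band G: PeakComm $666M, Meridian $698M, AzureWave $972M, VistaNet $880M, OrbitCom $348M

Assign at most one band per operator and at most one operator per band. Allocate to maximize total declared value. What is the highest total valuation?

This is the linear assignment problem.
Optimal: PeakComm→Band B ($971M), Meridian→Band F ($964M), AzureWave→Band A ($964M), VistaNet→Band G ($880M), OrbitCom→Band D ($355M) — total 971+964+964+880+355 = $4134M.
Row-greedy (each operator in turn takes its best remaining band) gives $3975M, worse by 159.
Swapping OrbitCom↔VistaNet (OrbitCom→Band G $348M, VistaNet→Band D $780M) loses 107.
Every other assignment is strictly worse.

Maximum total: $4134M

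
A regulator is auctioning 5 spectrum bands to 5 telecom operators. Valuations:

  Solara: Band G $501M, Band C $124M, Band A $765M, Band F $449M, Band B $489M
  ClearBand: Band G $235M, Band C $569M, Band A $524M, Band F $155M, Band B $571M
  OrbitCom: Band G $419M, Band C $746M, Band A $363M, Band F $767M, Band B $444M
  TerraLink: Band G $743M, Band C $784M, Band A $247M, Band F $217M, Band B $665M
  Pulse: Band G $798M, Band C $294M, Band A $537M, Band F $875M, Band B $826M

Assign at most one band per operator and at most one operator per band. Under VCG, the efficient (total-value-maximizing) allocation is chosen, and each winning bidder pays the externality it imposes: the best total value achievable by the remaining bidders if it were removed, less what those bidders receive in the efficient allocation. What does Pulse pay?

Pulse pays $62M.

Efficient allocation: Solara→Band A ($765M), ClearBand→Band B ($571M), OrbitCom→Band C ($746M), TerraLink→Band G ($743M), Pulse→Band F ($875M); total welfare W = $3700M.
Pulse receives Band F at value $875M, so the others get W − 875 = $2825M.
Without Pulse: best allocation of the remaining 4 bidders over all 5 bands is Solara→Band A ($765M), ClearBand→Band B ($571M), OrbitCom→Band F ($767M), TerraLink→Band C ($784M), total $2887M.
VCG payment = (others' best without Pulse) − (others' welfare with Pulse) = 2887 − 2825 = $62M.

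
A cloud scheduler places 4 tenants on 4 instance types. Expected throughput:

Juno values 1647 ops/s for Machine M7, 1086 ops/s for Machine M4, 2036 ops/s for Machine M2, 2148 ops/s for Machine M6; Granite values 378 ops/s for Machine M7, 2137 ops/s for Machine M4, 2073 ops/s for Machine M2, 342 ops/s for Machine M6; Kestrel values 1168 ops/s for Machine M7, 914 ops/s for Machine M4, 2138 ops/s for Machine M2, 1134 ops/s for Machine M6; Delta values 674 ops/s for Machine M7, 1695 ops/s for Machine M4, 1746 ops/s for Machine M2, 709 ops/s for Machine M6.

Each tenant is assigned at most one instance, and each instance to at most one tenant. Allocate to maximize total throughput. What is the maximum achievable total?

Max total: 7199 ops/s

Optimal: Juno→Machine M6 (2148 ops/s), Granite→Machine M4 (2137 ops/s), Kestrel→Machine M7 (1168 ops/s), Delta→Machine M2 (1746 ops/s) — total 2148+2137+1168+1746 = 7199 ops/s.
Next-best assignment: Juno→Machine M6, Granite→Machine M4, Kestrel→Machine M2, Delta→Machine M7 = 7097 ops/s.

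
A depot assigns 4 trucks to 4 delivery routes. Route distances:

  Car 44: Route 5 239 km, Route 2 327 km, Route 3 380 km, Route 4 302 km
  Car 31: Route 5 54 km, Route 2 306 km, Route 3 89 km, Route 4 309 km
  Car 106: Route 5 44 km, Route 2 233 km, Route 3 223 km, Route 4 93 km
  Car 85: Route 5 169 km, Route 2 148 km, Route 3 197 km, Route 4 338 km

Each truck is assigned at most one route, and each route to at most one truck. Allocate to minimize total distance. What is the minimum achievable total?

Optimal: Car 44→Route 5 (239 km), Car 31→Route 3 (89 km), Car 106→Route 4 (93 km), Car 85→Route 2 (148 km) — total 239+89+93+148 = 569 km.
Column-greedy (each route in turn goes to its cheapest remaining truck) gives 583 km, worse by 14.
No other one-to-one assignment undercuts 569 km.

Minimum total: 569 km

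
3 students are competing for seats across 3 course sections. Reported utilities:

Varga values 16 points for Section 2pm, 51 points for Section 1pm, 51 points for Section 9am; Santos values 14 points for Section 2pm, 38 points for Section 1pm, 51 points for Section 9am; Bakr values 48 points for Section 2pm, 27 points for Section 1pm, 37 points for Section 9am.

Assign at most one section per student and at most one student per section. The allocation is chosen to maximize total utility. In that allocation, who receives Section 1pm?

Optimal: Varga→Section 1pm (51 points), Santos→Section 9am (51 points), Bakr→Section 2pm (48 points) — total 51+51+48 = 150 points.
Next-best assignment: Varga→Section 9am, Santos→Section 1pm, Bakr→Section 2pm = 137 points.
Checked against all permutations: 150 points is optimal.

Varga receives Section 1pm.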